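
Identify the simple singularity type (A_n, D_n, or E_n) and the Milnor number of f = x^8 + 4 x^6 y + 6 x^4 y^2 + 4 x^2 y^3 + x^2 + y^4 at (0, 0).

Type A_3, Milnor number mu = 3.

The Hessian of f at 0 is [[2, 0], [0, 0]] with rank 1, so corank 1. A Groebner basis of the Jacobian ideal J(f) in C{x,y} is {y^3, x}; counting standard monomials gives mu = 3. Corank 1: A-series; mu = 3 gives A_3.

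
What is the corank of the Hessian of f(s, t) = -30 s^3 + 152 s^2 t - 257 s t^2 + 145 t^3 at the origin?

2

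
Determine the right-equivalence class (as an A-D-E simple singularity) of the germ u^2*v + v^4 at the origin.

D_{5}

The Hessian of f at 0 is [[0, 0], [0, 0]] with rank 0, so corank 2. A Groebner basis of the Jacobian ideal J(f) in C{u,v} is {u^3, u^2/4 + v^3, u*v}; counting standard monomials gives mu = 5. Corank 2; j^3 = u^2*v has shape L^2 M (L != M), so D-series; mu = 5 gives D_5.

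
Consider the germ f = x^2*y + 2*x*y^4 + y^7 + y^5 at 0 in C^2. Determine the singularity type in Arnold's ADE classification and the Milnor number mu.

Type D_6, Milnor number mu = 6.

The Hessian of f at 0 has rank 0. Corank 2; j^3 = x^2*y has shape L^2 M (L != M), so D-series; mu = 6 gives D_6.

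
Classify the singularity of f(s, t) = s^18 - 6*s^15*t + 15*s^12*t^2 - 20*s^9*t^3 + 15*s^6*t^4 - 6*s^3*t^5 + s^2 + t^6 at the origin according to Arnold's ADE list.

A_5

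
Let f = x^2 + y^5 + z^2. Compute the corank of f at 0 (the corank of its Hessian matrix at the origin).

Hessian at 0 has rank 2.

1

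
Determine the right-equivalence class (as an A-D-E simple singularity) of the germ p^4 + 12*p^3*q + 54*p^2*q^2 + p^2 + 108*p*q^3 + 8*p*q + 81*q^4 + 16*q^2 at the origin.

A_{3}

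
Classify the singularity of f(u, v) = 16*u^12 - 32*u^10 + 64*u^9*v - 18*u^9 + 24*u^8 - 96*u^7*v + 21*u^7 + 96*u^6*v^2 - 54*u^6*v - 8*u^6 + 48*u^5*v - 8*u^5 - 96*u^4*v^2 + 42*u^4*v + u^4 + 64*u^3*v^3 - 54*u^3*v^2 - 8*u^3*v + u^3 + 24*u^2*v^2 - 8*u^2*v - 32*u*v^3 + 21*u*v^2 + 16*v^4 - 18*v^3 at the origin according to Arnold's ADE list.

The Hessian of f at 0 is [[0, 0], [0, 0]] with rank 0, so corank 2. A Groebner basis of the Jacobian ideal J(f) in C{u,v} is {u*v^2 - 3*u*v/4 + 9*v^2/4, -u*v/4 + v^3 + 3*v^2/4, u^2 - 5*u*v + 6*v^2}; counting standard monomials gives mu = 5. Corank 2; j^3 = (u - 3*v)^2*(u - 2*v) has shape L^2 M (L != M), so D-series; mu = 5 gives D_5.

D_5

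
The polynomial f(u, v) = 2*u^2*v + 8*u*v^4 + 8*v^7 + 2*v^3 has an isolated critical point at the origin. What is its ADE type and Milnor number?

Type D4, Milnor number mu = 4.

The Hessian of f at 0 has rank 0. Corank 2; j^3 = 2*v*(u^2 + v^2) splits into three distinct lines over C (the quadratic factor has nonzero discriminant), so D_4.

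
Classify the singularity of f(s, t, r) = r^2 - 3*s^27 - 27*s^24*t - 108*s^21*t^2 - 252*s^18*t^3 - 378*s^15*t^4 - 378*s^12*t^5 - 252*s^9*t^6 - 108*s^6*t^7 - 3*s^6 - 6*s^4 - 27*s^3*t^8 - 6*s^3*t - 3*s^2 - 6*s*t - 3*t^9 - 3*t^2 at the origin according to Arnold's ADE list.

A_{8}

The Hessian of f at 0 has rank 2. Corank 1: A-series; mu = 8 gives A_8.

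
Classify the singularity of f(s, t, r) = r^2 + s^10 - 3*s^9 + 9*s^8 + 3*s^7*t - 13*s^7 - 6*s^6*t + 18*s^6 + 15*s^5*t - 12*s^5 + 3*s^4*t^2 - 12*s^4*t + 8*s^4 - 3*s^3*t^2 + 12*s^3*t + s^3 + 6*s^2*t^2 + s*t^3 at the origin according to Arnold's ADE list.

The Hessian of f at 0 has rank 1. Corank 2; j^3 = s^3 is a perfect cube, so E-series; the 4-jet and mu = 7 give E_7.

E7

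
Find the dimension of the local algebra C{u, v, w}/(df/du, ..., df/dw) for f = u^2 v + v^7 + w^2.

8

The Hessian of f at 0 is [[0, 0, 0], [0, 0, 0], [0, 0, 2]] with rank 1, so corank 2. A Groebner basis of the Jacobian ideal J(f) in C{u,v,w} is {u^2/7 + v^6, u^3, u*v, w}; counting standard monomials gives mu = 8. Corank 2; j^3 = u^2*v has shape L^2 M (L != M), so D-series; mu = 8 gives D_8.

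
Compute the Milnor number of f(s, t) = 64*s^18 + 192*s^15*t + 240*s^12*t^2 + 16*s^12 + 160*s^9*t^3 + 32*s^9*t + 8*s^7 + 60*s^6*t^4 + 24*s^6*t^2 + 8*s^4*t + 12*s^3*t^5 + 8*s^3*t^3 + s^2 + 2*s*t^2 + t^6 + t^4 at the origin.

5

The Hessian of f at 0 is [[2, 0], [0, 0]] with rank 1, so corank 1. A Groebner basis of the Jacobian ideal J(f) in C{s,t} is {s^3, s^2*t, s + t^2}; counting standard monomials gives mu = 5. Corank 1: A-series; mu = 5 gives A_5.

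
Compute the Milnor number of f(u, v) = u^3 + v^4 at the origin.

The Hessian of f at 0 has rank 0. Corank 2; j^3 = u^3 is a perfect cube, so E-series; the 4-jet and mu = 6 give E_6.

6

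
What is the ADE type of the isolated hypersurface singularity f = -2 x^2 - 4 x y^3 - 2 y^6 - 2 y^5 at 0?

The Hessian of f at 0 has rank 1. Corank 1: A-series; mu = 4 gives A_4.

A4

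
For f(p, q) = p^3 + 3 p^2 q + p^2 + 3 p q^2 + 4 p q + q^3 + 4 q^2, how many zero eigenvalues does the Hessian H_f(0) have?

Hessian at 0 has rank 1.

1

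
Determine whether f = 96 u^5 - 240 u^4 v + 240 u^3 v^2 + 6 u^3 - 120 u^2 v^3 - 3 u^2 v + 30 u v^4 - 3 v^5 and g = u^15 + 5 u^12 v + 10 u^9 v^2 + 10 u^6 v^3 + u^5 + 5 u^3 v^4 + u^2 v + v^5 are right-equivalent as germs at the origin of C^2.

Yes.

The Hessian of f at 0 is [[0, 0], [0, 0]] with rank 0, so corank 2. A Groebner basis of the Jacobian ideal J(f) in C{u,v} is {u*v/10 + v^4, u*v^2, u^2 - u*v/2}; counting standard monomials gives mu = 6. Corank 2; j^3 = 3*u^2*(2*u - v) has shape L^2 M (L != M), so D-series; mu = 6 gives D_6. The Hessian of g at 0 is [[0, 0], [0, 0]] with rank 0, so corank 2. A Groebner basis of the Jacobian ideal J(g) in C{u,v} is {u^2/5 + v^4, u^3, u*v}; counting standard monomials gives mu = 6. Corank 2; j^3 = u^2*v has shape L^2 M (L != M), so D-series; mu = 6 gives D_6. Both have type D_6, hence right-equivalent.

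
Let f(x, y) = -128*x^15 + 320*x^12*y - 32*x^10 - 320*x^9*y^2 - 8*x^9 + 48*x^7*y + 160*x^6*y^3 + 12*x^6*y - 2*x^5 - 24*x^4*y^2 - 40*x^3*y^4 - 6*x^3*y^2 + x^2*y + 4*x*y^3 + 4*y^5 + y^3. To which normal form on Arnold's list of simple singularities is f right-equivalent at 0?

D_4

The Hessian of f at 0 has rank 0. Corank 2; j^3 = y*(x^2 + y^2) splits into three distinct lines over C (the quadratic factor has nonzero discriminant), so D_4.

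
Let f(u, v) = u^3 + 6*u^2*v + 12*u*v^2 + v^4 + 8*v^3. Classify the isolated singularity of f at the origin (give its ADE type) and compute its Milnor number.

The Hessian of f at 0 has rank 0. Corank 2; j^3 = (u + 2*v)^3 is a perfect cube, so E-series; the 4-jet and mu = 6 give E_6.

Type E_{6}, Milnor number mu = 6.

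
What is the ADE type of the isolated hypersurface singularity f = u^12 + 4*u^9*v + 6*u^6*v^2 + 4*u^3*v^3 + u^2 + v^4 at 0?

A_{3}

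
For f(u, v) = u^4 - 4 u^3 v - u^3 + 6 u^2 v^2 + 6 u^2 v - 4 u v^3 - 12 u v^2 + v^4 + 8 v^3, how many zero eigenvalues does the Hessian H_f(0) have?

The Hessian at 0 is [[0, 0], [0, 0]] of rank 0; hence corank 2.

2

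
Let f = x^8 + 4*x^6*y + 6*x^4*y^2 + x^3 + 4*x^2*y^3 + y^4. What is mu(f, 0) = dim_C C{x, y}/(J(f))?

6

The Hessian of f at 0 has rank 0. Corank 2; j^3 = x^3 is a perfect cube, so E-series; the 4-jet and mu = 6 give E_6.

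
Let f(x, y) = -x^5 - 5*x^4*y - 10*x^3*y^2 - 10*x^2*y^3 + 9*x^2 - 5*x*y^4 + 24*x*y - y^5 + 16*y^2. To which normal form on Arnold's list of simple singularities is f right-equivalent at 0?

The Hessian of f at 0 has rank 1. Corank 1: A-series; mu = 4 gives A_4.

A_4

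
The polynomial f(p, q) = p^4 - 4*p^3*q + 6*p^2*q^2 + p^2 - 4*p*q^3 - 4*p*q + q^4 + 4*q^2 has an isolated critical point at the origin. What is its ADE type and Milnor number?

Type A3, Milnor number mu = 3.

The Hessian of f at 0 has rank 1. Corank 1: A-series; mu = 3 gives A_3.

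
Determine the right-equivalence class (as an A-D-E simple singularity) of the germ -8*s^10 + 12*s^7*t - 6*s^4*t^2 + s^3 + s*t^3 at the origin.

E7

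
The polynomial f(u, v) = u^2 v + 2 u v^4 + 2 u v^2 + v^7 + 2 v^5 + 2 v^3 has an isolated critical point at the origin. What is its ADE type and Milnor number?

The Hessian of f at 0 has rank 0. Corank 2; j^3 = v*(u^2 + 2*u*v + 2*v^2) splits into three distinct lines over C (the quadratic factor has nonzero discriminant), so D_4.

Type D_4, Milnor number mu = 4.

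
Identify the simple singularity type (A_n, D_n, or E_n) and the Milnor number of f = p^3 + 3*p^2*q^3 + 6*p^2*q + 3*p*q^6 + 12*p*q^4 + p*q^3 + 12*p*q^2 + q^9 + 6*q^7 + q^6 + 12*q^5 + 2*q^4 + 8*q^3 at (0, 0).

Type E_7, Milnor number mu = 7.

The Hessian of f at 0 is [[0, 0], [0, 0]] with rank 0, so corank 2. A Groebner basis of the Jacobian ideal J(f) in C{p,q} is {p^3 + 6*p^2*q + 48*p^2 + 192*p*q + 192*q^2, -6*p^2 + p*q^2 - 24*p*q - 24*q^2, 3*p^2 + 12*p*q + q^3 + 12*q^2}; counting standard monomials gives mu = 7. Corank 2; j^3 = (p + 2*q)^3 is a perfect cube, so E-series; the 4-jet and mu = 7 give E_7.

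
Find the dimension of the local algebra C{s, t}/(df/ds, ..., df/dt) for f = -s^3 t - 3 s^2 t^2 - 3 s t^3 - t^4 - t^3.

7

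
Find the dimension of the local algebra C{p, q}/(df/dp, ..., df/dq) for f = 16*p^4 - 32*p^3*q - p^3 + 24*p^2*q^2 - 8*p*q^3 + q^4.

The Hessian of f at 0 has rank 0. Corank 2; j^3 = -p^3 is a perfect cube, so E-series; the 4-jet and mu = 6 give E_6.

6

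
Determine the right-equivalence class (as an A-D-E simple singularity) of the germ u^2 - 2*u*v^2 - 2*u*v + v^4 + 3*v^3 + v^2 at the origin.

A2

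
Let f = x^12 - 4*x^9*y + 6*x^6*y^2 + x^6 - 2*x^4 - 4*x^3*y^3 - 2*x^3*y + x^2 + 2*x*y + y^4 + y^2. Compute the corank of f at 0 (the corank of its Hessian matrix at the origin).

1

Hessian at 0 has rank 1.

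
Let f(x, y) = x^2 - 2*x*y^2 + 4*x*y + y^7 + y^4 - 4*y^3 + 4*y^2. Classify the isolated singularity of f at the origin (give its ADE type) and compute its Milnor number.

The Hessian of f at 0 is [[2, 4], [4, 8]] with rank 1, so corank 1. A Groebner basis of the Jacobian ideal J(f) in C{x,y} is {x^3 + 6*x^2*y + 12*x^2 + 32*x*y + 16*x + 32*y, -x + y^2 - 2*y}; counting standard monomials gives mu = 6. Corank 1: A-series; mu = 6 gives A_6.

Type A_6, Milnor number mu = 6.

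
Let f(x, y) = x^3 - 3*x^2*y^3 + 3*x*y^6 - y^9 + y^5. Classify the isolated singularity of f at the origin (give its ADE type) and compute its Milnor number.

Type E8, Milnor number mu = 8.

The Hessian of f at 0 is [[0, 0], [0, 0]] with rank 0, so corank 2. A Groebner basis of the Jacobian ideal J(f) in C{x,y} is {-x^2/2 + x*y^3, y^4, x^3, x^2*y}; counting standard monomials gives mu = 8. Corank 2; j^3 = x^3 is a perfect cube, so E-series; the 5-jet and mu = 8 give E_8.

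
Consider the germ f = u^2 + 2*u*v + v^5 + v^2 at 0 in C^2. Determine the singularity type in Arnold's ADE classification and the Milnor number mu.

Type A4, Milnor number mu = 4.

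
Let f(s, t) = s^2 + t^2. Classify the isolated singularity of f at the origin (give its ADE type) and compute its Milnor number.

Type A_{1}, Milnor number mu = 1.

The Hessian of f at 0 is [[2, 0], [0, 2]] with rank 2, so corank 0. A Groebner basis of the Jacobian ideal J(f) in C{s,t} is {s, t}; counting standard monomials gives mu = 1. Corank 0: nondegenerate Morse point, so A_1.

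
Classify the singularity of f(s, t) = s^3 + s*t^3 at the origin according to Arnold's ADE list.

E_{7}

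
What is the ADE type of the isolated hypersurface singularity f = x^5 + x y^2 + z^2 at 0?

D_{6}

The Hessian of f at 0 has rank 1. Corank 2; j^3 = x*y^2 has shape L^2 M (L != M), so D-series; mu = 6 gives D_6.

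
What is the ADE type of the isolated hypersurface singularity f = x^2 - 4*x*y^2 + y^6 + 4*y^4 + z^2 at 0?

The Hessian of f at 0 has rank 2. Corank 1: A-series; mu = 5 gives A_5.

A_{5}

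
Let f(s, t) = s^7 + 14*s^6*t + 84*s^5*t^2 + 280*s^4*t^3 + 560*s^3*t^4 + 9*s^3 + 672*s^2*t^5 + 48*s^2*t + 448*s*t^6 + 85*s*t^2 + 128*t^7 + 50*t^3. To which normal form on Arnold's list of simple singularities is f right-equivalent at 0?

The Hessian of f at 0 has rank 0. Corank 2; j^3 = (s + 2*t)*(3*s + 5*t)^2 has shape L^2 M (L != M), so D-series; mu = 8 gives D_8.

D_8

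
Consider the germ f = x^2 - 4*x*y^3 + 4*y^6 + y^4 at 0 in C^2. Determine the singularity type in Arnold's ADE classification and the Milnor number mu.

The Hessian of f at 0 is [[2, 0], [0, 0]] with rank 1, so corank 1. A Groebner basis of the Jacobian ideal J(f) in C{x,y} is {y^3, x}; counting standard monomials gives mu = 3. Corank 1: A-series; mu = 3 gives A_3.

Type A_3, Milnor number mu = 3.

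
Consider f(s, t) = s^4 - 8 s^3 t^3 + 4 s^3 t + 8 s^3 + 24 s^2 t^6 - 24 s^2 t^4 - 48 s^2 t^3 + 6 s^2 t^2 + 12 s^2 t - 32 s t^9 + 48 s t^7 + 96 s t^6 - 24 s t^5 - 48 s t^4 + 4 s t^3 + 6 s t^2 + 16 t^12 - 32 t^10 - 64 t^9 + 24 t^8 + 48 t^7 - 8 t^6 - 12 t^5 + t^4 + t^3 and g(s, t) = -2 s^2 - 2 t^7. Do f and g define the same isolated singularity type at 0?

No.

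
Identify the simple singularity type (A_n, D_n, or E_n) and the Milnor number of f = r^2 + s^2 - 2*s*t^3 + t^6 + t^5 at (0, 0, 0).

Type A4, Milnor number mu = 4.

The Hessian of f at 0 has rank 2. Corank 1: A-series; mu = 4 gives A_4.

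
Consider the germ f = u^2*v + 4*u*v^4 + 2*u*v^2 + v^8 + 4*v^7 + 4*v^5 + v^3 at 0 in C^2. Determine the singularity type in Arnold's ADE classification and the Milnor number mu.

Type D_9, Milnor number mu = 9.

The Hessian of f at 0 is [[0, 0], [0, 0]] with rank 0, so corank 2. A Groebner basis of the Jacobian ideal J(f) in C{u,v} is {u^2*v^2 - 2*u^2*v - u^2 - 4*u*v^2 - 3*u*v/2 - 2*v^3 - v^2/2, u^2*v + u^2/2 + u*v^3 + 2*u*v^2 + u*v/2 + v^3, u*v/2 + v^4 + v^2/2, u^3 + 3*u^2*v + 3*u*v^2 + v^3}; counting standard monomials gives mu = 9. Corank 2; j^3 = v*(u + v)^2 has shape L^2 M (L != M), so D-series; mu = 9 gives D_9.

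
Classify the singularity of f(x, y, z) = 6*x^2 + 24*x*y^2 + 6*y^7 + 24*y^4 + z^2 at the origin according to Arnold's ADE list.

The Hessian of f at 0 is [[12, 0, 0], [0, 0, 0], [0, 0, 2]] with rank 2, so corank 1. A Groebner basis of the Jacobian ideal J(f) in C{x,y,z} is {x^3, x/2 + y^2, z}; counting standard monomials gives mu = 6. Corank 1: A-series; mu = 6 gives A_6.

A_6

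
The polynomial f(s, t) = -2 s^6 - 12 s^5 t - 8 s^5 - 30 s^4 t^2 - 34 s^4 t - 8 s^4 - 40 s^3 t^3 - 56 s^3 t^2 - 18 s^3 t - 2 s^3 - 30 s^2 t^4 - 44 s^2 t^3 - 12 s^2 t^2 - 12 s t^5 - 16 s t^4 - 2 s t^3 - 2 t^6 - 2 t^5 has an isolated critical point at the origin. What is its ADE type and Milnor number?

The Hessian of f at 0 is [[0, 0], [0, 0]] with rank 0, so corank 2. A Groebner basis of the Jacobian ideal J(f) in C{s,t} is {-3*s^2/5 + t^4 - t^3/5, s^3, s^2*t + s^2/5 + t^3/15, s^2/5 + s*t^2 + t^3/15}; counting standard monomials gives mu = 7. Corank 2; j^3 = -2*s^3 is a perfect cube, so E-series; the 4-jet and mu = 7 give E_7.

Type E7, Milnor number mu = 7.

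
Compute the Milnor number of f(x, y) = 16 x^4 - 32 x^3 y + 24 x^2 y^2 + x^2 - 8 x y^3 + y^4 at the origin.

3

The Hessian of f at 0 is [[2, 0], [0, 0]] with rank 1, so corank 1. A Groebner basis of the Jacobian ideal J(f) in C{x,y} is {y^3, x}; counting standard monomials gives mu = 3. Corank 1: A-series; mu = 3 gives A_3.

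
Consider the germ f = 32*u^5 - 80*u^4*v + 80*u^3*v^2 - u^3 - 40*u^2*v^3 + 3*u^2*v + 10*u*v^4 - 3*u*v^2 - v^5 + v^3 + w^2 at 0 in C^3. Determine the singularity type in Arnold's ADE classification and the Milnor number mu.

Type E8, Milnor number mu = 8.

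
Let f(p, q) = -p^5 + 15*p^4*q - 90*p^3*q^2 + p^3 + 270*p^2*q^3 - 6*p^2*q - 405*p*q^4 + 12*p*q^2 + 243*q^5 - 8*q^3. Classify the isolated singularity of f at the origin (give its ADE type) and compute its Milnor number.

The Hessian of f at 0 has rank 0. Corank 2; j^3 = (p - 2*q)^3 is a perfect cube, so E-series; the 5-jet and mu = 8 give E_8.

Type E_{8}, Milnor number mu = 8.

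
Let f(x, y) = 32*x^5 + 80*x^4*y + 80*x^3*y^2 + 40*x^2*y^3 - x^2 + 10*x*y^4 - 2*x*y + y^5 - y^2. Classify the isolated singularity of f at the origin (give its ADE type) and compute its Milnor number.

The Hessian of f at 0 is [[-2, -2], [-2, -2]] with rank 1, so corank 1. A Groebner basis of the Jacobian ideal J(f) in C{x,y} is {y^4, x + y}; counting standard monomials gives mu = 4. Corank 1: A-series; mu = 4 gives A_4.

Type A_4, Milnor number mu = 4.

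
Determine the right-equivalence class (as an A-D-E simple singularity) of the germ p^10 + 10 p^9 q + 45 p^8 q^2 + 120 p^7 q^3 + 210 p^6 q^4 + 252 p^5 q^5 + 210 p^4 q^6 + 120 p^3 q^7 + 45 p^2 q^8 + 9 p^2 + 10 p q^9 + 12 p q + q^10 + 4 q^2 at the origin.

A_9

The Hessian of f at 0 is [[18, 12], [12, 8]] with rank 1, so corank 1. A Groebner basis of the Jacobian ideal J(f) in C{p,q} is {q^9, p + 2*q/3}; counting standard monomials gives mu = 9. Corank 1: A-series; mu = 9 gives A_9.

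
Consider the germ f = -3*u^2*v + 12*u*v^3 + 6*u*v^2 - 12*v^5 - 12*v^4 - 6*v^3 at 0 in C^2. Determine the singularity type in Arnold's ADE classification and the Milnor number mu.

Type D_{4}, Milnor number mu = 4.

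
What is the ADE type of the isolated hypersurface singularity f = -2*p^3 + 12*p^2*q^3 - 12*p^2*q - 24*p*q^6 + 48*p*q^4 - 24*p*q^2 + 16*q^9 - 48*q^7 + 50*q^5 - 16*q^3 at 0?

E_8

The Hessian of f at 0 has rank 0. Corank 2; j^3 = -2*(p + 2*q)^3 is a perfect cube, so E-series; the 5-jet and mu = 8 give E_8.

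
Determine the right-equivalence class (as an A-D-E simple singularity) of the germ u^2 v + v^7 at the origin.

The Hessian of f at 0 has rank 0. Corank 2; j^3 = u^2*v has shape L^2 M (L != M), so D-series; mu = 8 gives D_8.

D_8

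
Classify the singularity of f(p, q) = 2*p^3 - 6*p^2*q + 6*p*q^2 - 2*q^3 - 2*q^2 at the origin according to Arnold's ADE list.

A_{2}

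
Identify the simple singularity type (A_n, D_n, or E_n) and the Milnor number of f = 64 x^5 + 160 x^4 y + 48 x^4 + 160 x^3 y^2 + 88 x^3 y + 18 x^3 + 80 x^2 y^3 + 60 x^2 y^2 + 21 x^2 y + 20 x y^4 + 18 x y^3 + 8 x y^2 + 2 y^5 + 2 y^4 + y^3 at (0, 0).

The Hessian of f at 0 has rank 0. Corank 2; j^3 = (2*x + y)*(3*x + y)^2 has shape L^2 M (L != M), so D-series; mu = 6 gives D_6.

Type D_{6}, Milnor number mu = 6.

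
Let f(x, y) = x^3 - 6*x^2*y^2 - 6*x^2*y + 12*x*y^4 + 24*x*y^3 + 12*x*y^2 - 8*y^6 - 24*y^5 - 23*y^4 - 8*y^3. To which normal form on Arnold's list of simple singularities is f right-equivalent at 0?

E_{6}

The Hessian of f at 0 has rank 0. Corank 2; j^3 = (x - 2*y)^3 is a perfect cube, so E-series; the 4-jet and mu = 6 give E_6.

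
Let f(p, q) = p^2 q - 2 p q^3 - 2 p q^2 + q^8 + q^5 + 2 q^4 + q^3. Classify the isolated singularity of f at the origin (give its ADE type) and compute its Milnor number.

Type D9, Milnor number mu = 9.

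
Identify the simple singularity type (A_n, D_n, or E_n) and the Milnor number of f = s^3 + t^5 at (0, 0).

Type E8, Milnor number mu = 8.

The Hessian of f at 0 has rank 0. Corank 2; j^3 = s^3 is a perfect cube, so E-series; the 5-jet and mu = 8 give E_8.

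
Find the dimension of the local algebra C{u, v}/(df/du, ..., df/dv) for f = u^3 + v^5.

The Hessian of f at 0 is [[0, 0], [0, 0]] with rank 0, so corank 2. A Groebner basis of the Jacobian ideal J(f) in C{u,v} is {v^4, u^2}; counting standard monomials gives mu = 8. Corank 2; j^3 = u^3 is a perfect cube, so E-series; the 5-jet and mu = 8 give E_8.

8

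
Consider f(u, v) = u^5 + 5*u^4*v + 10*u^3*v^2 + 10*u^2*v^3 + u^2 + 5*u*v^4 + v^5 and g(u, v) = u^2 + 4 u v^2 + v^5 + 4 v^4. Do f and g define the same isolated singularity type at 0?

Yes.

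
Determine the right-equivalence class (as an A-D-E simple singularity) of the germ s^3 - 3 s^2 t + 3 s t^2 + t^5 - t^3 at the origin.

The Hessian of f at 0 is [[0, 0], [0, 0]] with rank 0, so corank 2. A Groebner basis of the Jacobian ideal J(f) in C{s,t} is {t^4, s^2 - 2*s*t + t^2}; counting standard monomials gives mu = 8. Corank 2; j^3 = (s - t)^3 is a perfect cube, so E-series; the 5-jet and mu = 8 give E_8.

E_{8}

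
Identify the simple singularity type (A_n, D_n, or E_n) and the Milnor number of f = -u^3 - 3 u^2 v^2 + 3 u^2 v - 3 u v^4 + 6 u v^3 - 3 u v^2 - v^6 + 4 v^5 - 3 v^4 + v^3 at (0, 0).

Type E8, Milnor number mu = 8.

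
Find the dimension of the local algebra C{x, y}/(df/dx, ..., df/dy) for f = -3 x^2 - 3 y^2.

The Hessian of f at 0 has rank 2. Corank 0: nondegenerate Morse point, so A_1.

1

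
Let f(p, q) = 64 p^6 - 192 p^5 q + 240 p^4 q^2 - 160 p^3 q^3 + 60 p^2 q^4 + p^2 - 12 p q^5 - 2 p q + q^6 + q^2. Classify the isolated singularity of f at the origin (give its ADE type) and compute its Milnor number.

Type A5, Milnor number mu = 5.

The Hessian of f at 0 has rank 1. Corank 1: A-series; mu = 5 gives A_5.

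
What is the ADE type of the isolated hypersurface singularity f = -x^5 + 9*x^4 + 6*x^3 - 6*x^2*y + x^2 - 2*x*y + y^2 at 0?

A4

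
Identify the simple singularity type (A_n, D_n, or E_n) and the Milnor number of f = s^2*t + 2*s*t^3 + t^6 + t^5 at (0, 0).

Type D_7, Milnor number mu = 7.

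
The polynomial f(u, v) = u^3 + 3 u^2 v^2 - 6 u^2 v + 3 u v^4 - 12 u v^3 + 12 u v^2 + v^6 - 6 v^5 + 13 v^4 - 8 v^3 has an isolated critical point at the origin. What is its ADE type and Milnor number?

Type E_6, Milnor number mu = 6.

The Hessian of f at 0 is [[0, 0], [0, 0]] with rank 0, so corank 2. A Groebner basis of the Jacobian ideal J(f) in C{u,v} is {u^3 + 6*u^2 - 24*u*v + 24*v^2, u^2*v + 2*u^2 - 8*u*v + 8*v^2, u^2/2 + u*v^2 - 2*u*v + 2*v^2, v^3}; counting standard monomials gives mu = 6. Corank 2; j^3 = (u - 2*v)^3 is a perfect cube, so E-series; the 4-jet and mu = 6 give E_6.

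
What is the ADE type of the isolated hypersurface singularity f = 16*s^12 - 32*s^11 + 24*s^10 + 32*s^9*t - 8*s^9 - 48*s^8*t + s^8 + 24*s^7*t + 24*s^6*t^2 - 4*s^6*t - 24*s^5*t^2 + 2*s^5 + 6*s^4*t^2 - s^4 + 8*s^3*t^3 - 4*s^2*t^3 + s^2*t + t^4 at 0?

The Hessian of f at 0 is [[0, 0], [0, 0]] with rank 0, so corank 2. A Groebner basis of the Jacobian ideal J(f) in C{s,t} is {s^3, s^2/4 + t^3, s*t}; counting standard monomials gives mu = 5. Corank 2; j^3 = s^2*t has shape L^2 M (L != M), so D-series; mu = 5 gives D_5.

D5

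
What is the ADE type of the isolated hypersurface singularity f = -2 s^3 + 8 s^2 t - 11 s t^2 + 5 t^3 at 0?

D_4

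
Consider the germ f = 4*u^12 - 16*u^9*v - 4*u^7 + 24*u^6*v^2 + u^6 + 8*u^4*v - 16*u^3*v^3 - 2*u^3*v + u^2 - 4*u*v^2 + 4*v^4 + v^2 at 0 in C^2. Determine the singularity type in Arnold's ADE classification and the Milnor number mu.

Type A1, Milnor number mu = 1.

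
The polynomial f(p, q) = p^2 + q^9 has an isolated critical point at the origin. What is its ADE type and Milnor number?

Type A_8, Milnor number mu = 8.

The Hessian of f at 0 is [[2, 0], [0, 0]] with rank 1, so corank 1. A Groebner basis of the Jacobian ideal J(f) in C{p,q} is {q^8, p}; counting standard monomials gives mu = 8. Corank 1: A-series; mu = 8 gives A_8.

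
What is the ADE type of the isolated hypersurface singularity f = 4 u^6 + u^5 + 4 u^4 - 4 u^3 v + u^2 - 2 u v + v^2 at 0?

A_{4}

The Hessian of f at 0 has rank 1. Corank 1: A-series; mu = 4 gives A_4.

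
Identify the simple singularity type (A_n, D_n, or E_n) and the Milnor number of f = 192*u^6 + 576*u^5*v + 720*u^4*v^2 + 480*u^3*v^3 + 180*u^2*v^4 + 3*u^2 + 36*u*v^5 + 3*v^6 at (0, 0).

The Hessian of f at 0 is [[6, 0], [0, 0]] with rank 1, so corank 1. A Groebner basis of the Jacobian ideal J(f) in C{u,v} is {v^5, u}; counting standard monomials gives mu = 5. Corank 1: A-series; mu = 5 gives A_5.

Type A5, Milnor number mu = 5.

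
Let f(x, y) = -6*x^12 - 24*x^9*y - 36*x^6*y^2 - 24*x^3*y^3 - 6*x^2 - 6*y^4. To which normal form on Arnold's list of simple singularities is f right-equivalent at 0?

A_{3}

The Hessian of f at 0 has rank 1. Corank 1: A-series; mu = 3 gives A_3.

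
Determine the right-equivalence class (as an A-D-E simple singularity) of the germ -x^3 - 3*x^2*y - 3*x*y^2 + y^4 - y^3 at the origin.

The Hessian of f at 0 has rank 0. Corank 2; j^3 = -(x + y)^3 is a perfect cube, so E-series; the 4-jet and mu = 6 give E_6.

E_{6}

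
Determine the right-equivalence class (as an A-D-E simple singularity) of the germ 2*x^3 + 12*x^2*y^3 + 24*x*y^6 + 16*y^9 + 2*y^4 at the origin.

The Hessian of f at 0 has rank 0. Corank 2; j^3 = 2*x^3 is a perfect cube, so E-series; the 4-jet and mu = 6 give E_6.

E_6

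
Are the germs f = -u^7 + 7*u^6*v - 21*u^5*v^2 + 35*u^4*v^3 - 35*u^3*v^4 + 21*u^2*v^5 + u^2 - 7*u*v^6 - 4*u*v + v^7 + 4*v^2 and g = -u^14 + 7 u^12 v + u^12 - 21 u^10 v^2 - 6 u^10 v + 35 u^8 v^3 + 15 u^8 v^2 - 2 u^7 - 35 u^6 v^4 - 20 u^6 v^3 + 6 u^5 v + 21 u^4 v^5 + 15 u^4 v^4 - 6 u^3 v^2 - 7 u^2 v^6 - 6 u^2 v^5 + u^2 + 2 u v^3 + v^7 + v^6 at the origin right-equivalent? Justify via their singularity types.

The Hessian of f at 0 is [[2, -4], [-4, 8]] with rank 1, so corank 1. A Groebner basis of the Jacobian ideal J(f) in C{u,v} is {v^6, u - 2*v}; counting standard monomials gives mu = 6. Corank 1: A-series; mu = 6 gives A_6. The Hessian of g at 0 is [[2, 0], [0, 0]] with rank 1, so corank 1. A Groebner basis of the Jacobian ideal J(g) in C{u,v} is {u + v^3, u^2}; counting standard monomials gives mu = 6. Corank 1: A-series; mu = 6 gives A_6. Both have type A_6, hence right-equivalent.

Yes.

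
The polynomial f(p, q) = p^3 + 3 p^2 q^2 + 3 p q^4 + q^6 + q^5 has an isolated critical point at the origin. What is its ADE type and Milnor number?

Type E8, Milnor number mu = 8.

The Hessian of f at 0 is [[0, 0], [0, 0]] with rank 0, so corank 2. A Groebner basis of the Jacobian ideal J(f) in C{p,q} is {q^4, p^3, p^2/2 + p*q^2}; counting standard monomials gives mu = 8. Corank 2; j^3 = p^3 is a perfect cube, so E-series; the 5-jet and mu = 8 give E_8.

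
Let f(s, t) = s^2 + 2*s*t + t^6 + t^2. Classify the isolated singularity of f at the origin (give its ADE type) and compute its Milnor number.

Type A_{5}, Milnor number mu = 5.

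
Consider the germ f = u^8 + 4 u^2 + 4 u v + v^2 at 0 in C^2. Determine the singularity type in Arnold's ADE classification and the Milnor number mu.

Type A7, Milnor number mu = 7.

The Hessian of f at 0 has rank 1. Corank 1: A-series; mu = 7 gives A_7.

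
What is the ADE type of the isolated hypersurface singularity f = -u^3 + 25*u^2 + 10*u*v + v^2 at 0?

A_2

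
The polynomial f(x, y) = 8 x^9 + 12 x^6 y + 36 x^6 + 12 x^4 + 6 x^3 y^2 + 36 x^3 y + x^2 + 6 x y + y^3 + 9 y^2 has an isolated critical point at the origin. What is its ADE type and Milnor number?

Type A_{2}, Milnor number mu = 2.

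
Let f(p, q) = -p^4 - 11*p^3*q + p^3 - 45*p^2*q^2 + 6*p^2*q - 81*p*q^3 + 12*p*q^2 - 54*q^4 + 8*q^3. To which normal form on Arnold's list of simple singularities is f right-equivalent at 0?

E7

The Hessian of f at 0 has rank 0. Corank 2; j^3 = (p + 2*q)^3 is a perfect cube, so E-series; the 4-jet and mu = 7 give E_7.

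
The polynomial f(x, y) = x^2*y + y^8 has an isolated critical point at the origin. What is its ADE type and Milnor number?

The Hessian of f at 0 is [[0, 0], [0, 0]] with rank 0, so corank 2. A Groebner basis of the Jacobian ideal J(f) in C{x,y} is {x^2/8 + y^7, x^3, x*y}; counting standard monomials gives mu = 9. Corank 2; j^3 = x^2*y has shape L^2 M (L != M), so D-series; mu = 9 gives D_9.

Type D9, Milnor number mu = 9.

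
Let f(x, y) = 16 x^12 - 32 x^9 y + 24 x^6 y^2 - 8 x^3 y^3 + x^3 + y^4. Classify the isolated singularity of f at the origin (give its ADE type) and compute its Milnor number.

Type E_6, Milnor number mu = 6.

The Hessian of f at 0 has rank 0. Corank 2; j^3 = x^3 is a perfect cube, so E-series; the 4-jet and mu = 6 give E_6.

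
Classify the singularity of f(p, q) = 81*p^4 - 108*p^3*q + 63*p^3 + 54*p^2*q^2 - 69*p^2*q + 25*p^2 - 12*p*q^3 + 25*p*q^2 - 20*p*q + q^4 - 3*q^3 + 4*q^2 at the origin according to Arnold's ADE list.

A_2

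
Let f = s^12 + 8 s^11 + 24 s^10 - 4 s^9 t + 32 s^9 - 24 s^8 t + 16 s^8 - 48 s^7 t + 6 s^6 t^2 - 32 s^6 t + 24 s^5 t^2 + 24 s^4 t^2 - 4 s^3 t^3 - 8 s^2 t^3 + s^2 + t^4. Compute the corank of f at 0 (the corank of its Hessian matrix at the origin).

The Hessian at 0 is [[2, 0], [0, 0]] of rank 1; hence corank 1.

1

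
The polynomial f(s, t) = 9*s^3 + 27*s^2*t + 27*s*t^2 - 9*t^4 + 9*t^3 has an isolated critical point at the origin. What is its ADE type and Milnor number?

The Hessian of f at 0 is [[0, 0], [0, 0]] with rank 0, so corank 2. A Groebner basis of the Jacobian ideal J(f) in C{s,t} is {t^3, s^2 + 2*s*t + t^2}; counting standard monomials gives mu = 6. Corank 2; j^3 = 9*(s + t)^3 is a perfect cube, so E-series; the 4-jet and mu = 6 give E_6.

Type E_6, Milnor number mu = 6.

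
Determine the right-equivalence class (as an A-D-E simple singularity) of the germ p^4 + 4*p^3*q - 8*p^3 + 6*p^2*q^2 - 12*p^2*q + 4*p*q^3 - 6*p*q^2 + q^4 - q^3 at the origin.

E_6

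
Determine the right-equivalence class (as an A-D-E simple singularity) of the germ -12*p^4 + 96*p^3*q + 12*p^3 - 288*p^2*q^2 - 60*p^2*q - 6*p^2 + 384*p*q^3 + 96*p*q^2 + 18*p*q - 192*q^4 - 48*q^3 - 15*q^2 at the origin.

A1

The Hessian of f at 0 has rank 2. Corank 0: nondegenerate Morse point, so A_1.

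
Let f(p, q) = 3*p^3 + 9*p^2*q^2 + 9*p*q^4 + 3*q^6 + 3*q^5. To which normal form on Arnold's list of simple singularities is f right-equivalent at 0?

E8

The Hessian of f at 0 has rank 0. Corank 2; j^3 = 3*p^3 is a perfect cube, so E-series; the 5-jet and mu = 8 give E_8.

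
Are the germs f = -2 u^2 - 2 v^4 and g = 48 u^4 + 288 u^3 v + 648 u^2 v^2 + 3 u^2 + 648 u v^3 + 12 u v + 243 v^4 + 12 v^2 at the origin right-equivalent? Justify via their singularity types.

The Hessian of f at 0 is [[-4, 0], [0, 0]] with rank 1, so corank 1. A Groebner basis of the Jacobian ideal J(f) in C{u,v} is {v^3, u}; counting standard monomials gives mu = 3. Corank 1: A-series; mu = 3 gives A_3. The Hessian of g at 0 is [[6, 12], [12, 24]] with rank 1, so corank 1. A Groebner basis of the Jacobian ideal J(g) in C{u,v} is {v^3, u + 2*v}; counting standard monomials gives mu = 3. Corank 1: A-series; mu = 3 gives A_3. Both have type A_3, hence right-equivalent.

Yes.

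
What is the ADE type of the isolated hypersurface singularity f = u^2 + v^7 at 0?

A_{6}

The Hessian of f at 0 has rank 1. Corank 1: A-series; mu = 6 gives A_6.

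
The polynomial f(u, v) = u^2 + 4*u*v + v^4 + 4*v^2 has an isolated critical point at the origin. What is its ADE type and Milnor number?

Type A_{3}, Milnor number mu = 3.

The Hessian of f at 0 has rank 1. Corank 1: A-series; mu = 3 gives A_3.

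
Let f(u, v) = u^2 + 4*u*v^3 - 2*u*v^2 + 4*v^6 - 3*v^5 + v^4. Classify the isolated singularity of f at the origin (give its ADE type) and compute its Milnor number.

Type A_{4}, Milnor number mu = 4.

The Hessian of f at 0 has rank 1. Corank 1: A-series; mu = 4 gives A_4.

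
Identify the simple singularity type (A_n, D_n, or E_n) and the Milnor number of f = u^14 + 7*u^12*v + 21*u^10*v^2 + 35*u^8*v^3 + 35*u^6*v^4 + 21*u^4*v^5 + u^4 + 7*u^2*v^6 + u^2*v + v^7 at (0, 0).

Type D8, Milnor number mu = 8.

The Hessian of f at 0 is [[0, 0], [0, 0]] with rank 0, so corank 2. A Groebner basis of the Jacobian ideal J(f) in C{u,v} is {u^2/7 + v^6, u^3, u*v}; counting standard monomials gives mu = 8. Corank 2; j^3 = u^2*v has shape L^2 M (L != M), so D-series; mu = 8 gives D_8.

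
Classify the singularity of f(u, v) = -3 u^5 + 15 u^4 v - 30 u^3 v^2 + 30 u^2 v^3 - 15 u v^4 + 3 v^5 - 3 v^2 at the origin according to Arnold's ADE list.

The Hessian of f at 0 has rank 1. Corank 1: A-series; mu = 4 gives A_4.

A_{4}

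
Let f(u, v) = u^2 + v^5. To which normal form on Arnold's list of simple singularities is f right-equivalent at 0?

The Hessian of f at 0 is [[2, 0], [0, 0]] with rank 1, so corank 1. A Groebner basis of the Jacobian ideal J(f) in C{u,v} is {v^4, u}; counting standard monomials gives mu = 4. Corank 1: A-series; mu = 4 gives A_4.

A4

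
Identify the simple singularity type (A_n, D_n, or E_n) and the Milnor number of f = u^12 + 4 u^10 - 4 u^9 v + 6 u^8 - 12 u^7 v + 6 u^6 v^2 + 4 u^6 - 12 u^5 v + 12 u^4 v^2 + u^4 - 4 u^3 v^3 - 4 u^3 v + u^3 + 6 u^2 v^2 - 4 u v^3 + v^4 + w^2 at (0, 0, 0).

Type E_6, Milnor number mu = 6.

The Hessian of f at 0 is [[0, 0, 0], [0, 0, 0], [0, 0, 2]] with rank 1, so corank 2. A Groebner basis of the Jacobian ideal J(f) in C{u,v,w} is {v^4, u*v^2 - v^3/3, u^2, w}; counting standard monomials gives mu = 6. Corank 2; j^3 = u^3 is a perfect cube, so E-series; the 4-jet and mu = 6 give E_6.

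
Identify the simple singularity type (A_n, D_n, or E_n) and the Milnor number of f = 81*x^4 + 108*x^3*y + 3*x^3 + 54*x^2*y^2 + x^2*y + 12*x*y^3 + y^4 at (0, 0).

The Hessian of f at 0 has rank 0. Corank 2; j^3 = x^2*(3*x + y) has shape L^2 M (L != M), so D-series; mu = 5 gives D_5.

Type D5, Milnor number mu = 5.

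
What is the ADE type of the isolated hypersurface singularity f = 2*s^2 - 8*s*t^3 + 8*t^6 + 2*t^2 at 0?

A_{1}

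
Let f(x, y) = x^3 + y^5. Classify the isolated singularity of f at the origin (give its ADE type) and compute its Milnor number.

Type E_{8}, Milnor number mu = 8.

The Hessian of f at 0 has rank 0. Corank 2; j^3 = x^3 is a perfect cube, so E-series; the 5-jet and mu = 8 give E_8.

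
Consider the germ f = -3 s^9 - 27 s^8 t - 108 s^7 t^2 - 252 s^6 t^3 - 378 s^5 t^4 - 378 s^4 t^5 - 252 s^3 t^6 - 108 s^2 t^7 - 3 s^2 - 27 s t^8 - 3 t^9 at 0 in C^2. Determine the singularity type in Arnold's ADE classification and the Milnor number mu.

The Hessian of f at 0 has rank 1. Corank 1: A-series; mu = 8 gives A_8.

Type A_8, Milnor number mu = 8.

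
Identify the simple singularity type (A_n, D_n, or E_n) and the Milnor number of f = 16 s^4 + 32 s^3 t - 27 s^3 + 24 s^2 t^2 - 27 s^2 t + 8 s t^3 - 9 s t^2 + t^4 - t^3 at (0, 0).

Type E_6, Milnor number mu = 6.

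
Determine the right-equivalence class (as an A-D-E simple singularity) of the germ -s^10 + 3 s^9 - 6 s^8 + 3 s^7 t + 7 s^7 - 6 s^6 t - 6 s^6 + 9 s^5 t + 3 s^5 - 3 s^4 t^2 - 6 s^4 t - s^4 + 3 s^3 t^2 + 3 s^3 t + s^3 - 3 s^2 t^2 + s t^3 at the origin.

E_7

The Hessian of f at 0 has rank 0. Corank 2; j^3 = s^3 is a perfect cube, so E-series; the 4-jet and mu = 7 give E_7.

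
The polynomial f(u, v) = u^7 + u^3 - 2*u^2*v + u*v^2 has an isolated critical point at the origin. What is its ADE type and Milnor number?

Type D_8, Milnor number mu = 8.

The Hessian of f at 0 has rank 0. Corank 2; j^3 = u*(u - v)^2 has shape L^2 M (L != M), so D-series; mu = 8 gives D_8.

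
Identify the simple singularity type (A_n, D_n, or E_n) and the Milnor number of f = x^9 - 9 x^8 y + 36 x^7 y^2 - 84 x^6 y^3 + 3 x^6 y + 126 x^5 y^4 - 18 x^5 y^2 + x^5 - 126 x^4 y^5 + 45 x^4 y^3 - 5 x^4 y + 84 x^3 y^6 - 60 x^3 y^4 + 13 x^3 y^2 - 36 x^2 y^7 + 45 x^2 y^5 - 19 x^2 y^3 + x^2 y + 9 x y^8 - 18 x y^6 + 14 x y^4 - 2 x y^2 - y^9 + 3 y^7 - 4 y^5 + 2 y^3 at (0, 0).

Type D_{4}, Milnor number mu = 4.

The Hessian of f at 0 has rank 0. Corank 2; j^3 = y*(x^2 - 2*x*y + 2*y^2) splits into three distinct lines over C (the quadratic factor has nonzero discriminant), so D_4.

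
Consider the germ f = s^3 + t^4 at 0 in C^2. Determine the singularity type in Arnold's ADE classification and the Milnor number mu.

The Hessian of f at 0 has rank 0. Corank 2; j^3 = s^3 is a perfect cube, so E-series; the 4-jet and mu = 6 give E_6.

Type E_{6}, Milnor number mu = 6.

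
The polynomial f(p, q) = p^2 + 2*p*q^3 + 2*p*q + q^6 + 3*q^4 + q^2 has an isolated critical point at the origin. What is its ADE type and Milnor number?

Type A_{3}, Milnor number mu = 3.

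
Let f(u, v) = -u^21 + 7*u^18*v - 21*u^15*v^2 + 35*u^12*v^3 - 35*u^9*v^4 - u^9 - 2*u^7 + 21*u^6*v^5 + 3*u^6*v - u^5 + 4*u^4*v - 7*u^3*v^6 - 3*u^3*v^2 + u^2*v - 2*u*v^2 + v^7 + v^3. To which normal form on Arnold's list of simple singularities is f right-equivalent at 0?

D8

The Hessian of f at 0 has rank 0. Corank 2; j^3 = v*(u - v)^2 has shape L^2 M (L != M), so D-series; mu = 8 gives D_8.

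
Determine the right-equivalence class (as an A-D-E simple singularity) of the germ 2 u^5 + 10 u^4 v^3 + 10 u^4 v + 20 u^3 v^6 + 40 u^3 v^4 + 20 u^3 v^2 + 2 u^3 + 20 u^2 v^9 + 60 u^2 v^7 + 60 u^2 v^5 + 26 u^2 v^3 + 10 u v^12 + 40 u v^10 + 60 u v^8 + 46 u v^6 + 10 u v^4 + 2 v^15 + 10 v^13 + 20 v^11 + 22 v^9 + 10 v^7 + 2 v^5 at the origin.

E_8

The Hessian of f at 0 has rank 0. Corank 2; j^3 = 2*u^3 is a perfect cube, so E-series; the 5-jet and mu = 8 give E_8.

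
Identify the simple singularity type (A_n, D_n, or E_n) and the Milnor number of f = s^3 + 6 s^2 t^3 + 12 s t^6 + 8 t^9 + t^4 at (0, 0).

The Hessian of f at 0 is [[0, 0], [0, 0]] with rank 0, so corank 2. A Groebner basis of the Jacobian ideal J(f) in C{s,t} is {t^3, s^2}; counting standard monomials gives mu = 6. Corank 2; j^3 = s^3 is a perfect cube, so E-series; the 4-jet and mu = 6 give E_6.

Type E_6, Milnor number mu = 6.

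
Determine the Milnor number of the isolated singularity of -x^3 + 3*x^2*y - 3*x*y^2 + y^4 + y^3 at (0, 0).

The Hessian of f at 0 has rank 0. Corank 2; j^3 = -(x - y)^3 is a perfect cube, so E-series; the 4-jet and mu = 6 give E_6.

6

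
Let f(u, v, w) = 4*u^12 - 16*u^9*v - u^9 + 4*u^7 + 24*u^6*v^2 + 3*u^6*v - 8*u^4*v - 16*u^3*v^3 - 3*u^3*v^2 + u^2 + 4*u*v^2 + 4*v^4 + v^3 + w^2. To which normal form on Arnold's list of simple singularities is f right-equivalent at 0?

A_2

The Hessian of f at 0 has rank 2. Corank 1: A-series; mu = 2 gives A_2.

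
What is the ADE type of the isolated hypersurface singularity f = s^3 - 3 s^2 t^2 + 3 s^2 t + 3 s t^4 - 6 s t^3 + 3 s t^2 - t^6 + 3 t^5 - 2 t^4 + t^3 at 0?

E_{6}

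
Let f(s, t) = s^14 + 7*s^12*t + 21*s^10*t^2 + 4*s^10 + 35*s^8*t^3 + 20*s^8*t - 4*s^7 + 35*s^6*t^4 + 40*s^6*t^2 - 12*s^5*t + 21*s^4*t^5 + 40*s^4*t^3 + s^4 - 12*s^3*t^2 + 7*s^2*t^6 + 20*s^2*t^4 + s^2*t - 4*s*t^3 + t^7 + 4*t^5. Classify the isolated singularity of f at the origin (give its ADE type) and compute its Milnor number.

Type D8, Milnor number mu = 8.

The Hessian of f at 0 is [[0, 0], [0, 0]] with rank 0, so corank 2. A Groebner basis of the Jacobian ideal J(f) in C{s,t} is {-s^2/4 - 7*s*t/64 + t^4 + 7*t^3/32, s^3 - s*t/2 + t^3, -s^2/2 + s*t^2 - 7*s*t/32 + 7*t^3/16}; counting standard monomials gives mu = 8. Corank 2; j^3 = s^2*t has shape L^2 M (L != M), so D-series; mu = 8 gives D_8.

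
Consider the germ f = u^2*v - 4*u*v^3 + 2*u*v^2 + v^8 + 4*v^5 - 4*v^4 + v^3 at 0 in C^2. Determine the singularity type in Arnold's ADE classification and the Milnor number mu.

The Hessian of f at 0 is [[0, 0], [0, 0]] with rank 0, so corank 2. A Groebner basis of the Jacobian ideal J(f) in C{u,v} is {u^4 - 3*u^3 - 7*u^2*v - 4*u^2 + 5*u*v^2/2 - 19*u*v/4 - 3*v^2/4, u^3*v + 3*u^3/2 + 3*u^2*v + u^2 + 5*u*v/4 + v^2/4, -u^3/2 + u^2*v^2 - u^2*v/2, -u*v/2 + v^3 - v^2/2}; counting standard monomials gives mu = 9. Corank 2; j^3 = v*(u + v)^2 has shape L^2 M (L != M), so D-series; mu = 9 gives D_9.

Type D_9, Milnor number mu = 9.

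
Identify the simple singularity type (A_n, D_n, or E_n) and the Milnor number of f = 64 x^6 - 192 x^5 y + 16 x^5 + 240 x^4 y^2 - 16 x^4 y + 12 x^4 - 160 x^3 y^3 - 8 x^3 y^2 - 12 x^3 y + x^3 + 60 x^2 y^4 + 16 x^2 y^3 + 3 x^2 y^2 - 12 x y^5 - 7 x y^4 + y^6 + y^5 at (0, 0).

Type E8, Milnor number mu = 8.

The Hessian of f at 0 has rank 0. Corank 2; j^3 = x^3 is a perfect cube, so E-series; the 5-jet and mu = 8 give E_8.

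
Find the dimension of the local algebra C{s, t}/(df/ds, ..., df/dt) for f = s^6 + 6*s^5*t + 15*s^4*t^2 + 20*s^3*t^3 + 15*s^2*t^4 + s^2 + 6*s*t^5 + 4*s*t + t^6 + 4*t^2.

5

The Hessian of f at 0 has rank 1. Corank 1: A-series; mu = 5 gives A_5.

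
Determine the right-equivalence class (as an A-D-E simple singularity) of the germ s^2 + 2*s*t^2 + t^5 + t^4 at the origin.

The Hessian of f at 0 is [[2, 0], [0, 0]] with rank 1, so corank 1. A Groebner basis of the Jacobian ideal J(f) in C{s,t} is {s^2, s + t^2}; counting standard monomials gives mu = 4. Corank 1: A-series; mu = 4 gives A_4.

A_4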